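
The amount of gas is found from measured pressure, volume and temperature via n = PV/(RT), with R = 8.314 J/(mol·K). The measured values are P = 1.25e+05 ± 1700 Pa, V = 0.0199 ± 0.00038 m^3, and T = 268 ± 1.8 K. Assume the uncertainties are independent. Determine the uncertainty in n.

Relative error in a monomial: (δn/n)² = Σ (nᵢ · δxᵢ/xᵢ)².
  (1·δP/P)² = (1×0.0136)² = 0.000185;  (1·δV/V)² = (1×0.0191)² = 0.000365;  (-1·δT/T)² = (-1×0.00672)² = 4.51e-05
δn/n = √(0.000595) = 0.0244
n = 1.12 mol, so δn = 0.0244 × 1.12 = 0.0272 mol.

0.0272 mol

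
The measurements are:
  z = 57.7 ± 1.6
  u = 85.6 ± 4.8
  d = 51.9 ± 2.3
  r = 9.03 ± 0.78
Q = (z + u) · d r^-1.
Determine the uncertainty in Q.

Let w = z + u = 143. δw = √(δz² + δu²) = √(2.56 + 23.0) = 5.06, so δw/w = 0.0353.
Q is then a monomial in w, d, r:
δQ/Q = √((δw/w)² + (1·δd/d)² + (-1·δr/r)²) = √(0.00125 + 0.00196 + 0.00746) = 0.103
Q = 824, so δQ = 0.103 × 824 = 85.1.

85.1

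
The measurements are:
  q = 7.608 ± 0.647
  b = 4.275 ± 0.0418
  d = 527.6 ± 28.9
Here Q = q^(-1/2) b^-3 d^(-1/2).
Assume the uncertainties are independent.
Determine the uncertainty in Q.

1.18e-05

Products/powers → add relative errors in quadrature, weighted by exponent:
  (−½·δq/q)² = (-0.5×0.0850)² = 0.00181;  (-3·δb/b)² = (-3×0.00978)² = 0.000860;  (−½·δd/d)² = (-0.5×0.0548)² = 0.000750
δQ/Q = √(0.00342) = 0.0585
Q = 0.0002020, so δQ = 0.0585 × 0.0002020 = 1.18e-05.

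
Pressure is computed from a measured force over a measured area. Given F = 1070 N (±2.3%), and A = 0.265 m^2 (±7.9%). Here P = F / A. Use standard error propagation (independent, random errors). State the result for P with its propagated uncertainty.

P is a product of powers, so relative uncertainties combine in quadrature:
  (1·δF/F)² = (1×0.0230)² = 0.000529;  (-1·δA/A)² = (-1×0.0790)² = 0.00624
δP/P = √(0.00677) = 0.0823
P = 4040 Pa, so δP = 0.0823 × 4040 = 332 Pa.

4040 ± 332 Pa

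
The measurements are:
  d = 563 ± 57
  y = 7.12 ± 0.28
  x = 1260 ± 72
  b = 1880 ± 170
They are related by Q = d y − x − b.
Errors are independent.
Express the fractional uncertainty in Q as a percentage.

Let p = d·y = 4010. δp/p = √((1·δd/d)² + (1·δy/y)²) = √(0.0103 + 0.00155) = 0.109, so δp = 435.
Q = p − x − b: δQ = √(δp² + δx² + δb²) = √(1.9e+05 + 5180 + 28900) = 473
Q = 869, so δQ/Q = 473/869 = 0.544.

54.4%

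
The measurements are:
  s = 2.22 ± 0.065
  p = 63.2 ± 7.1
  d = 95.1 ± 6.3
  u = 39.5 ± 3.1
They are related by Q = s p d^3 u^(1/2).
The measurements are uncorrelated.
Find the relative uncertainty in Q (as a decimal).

Q is a product of powers, so relative uncertainties combine in quadrature:
  (1·δs/s)² = (1×0.0293)² = 0.000857;  (1·δp/p)² = (1×0.112)² = 0.0126;  (3·δd/d)² = (3×0.0662)² = 0.0395;  (½·δu/u)² = (0.5×0.0785)² = 0.00154
δQ/Q = √(0.0545) = 0.233

0.233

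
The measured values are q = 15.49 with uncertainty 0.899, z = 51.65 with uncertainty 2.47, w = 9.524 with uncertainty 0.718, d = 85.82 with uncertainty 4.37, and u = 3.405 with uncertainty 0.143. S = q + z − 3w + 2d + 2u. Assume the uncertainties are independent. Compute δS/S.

Sums and differences: (δS)² = Σ (cᵢ δxᵢ)².
  (δq)² = 0.808;  (δz)² = 6.10;  (3·δw)² = 4.64;  (2·δd)² = 76.4;  (2·δu)² = 0.0818
δS = √(88.0) = 9.38
S = 217.0, so δS/S = 9.38/217.0 = 0.0432.

0.0432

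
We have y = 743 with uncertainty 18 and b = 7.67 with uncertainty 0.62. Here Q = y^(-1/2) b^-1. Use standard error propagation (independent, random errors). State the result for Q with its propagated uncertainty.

Since Q is a product/quotient, work with relative uncertainties:
  (−½·δy/y)² = (-0.5×0.0242)² = 0.000147;  (-1·δb/b)² = (-1×0.0808)² = 0.00653
δQ/Q = √(0.00668) = 0.0817
Q = 0.00478, so δQ = 0.0817 × 0.00478 = 0.000391.

0.00478 ± 0.000391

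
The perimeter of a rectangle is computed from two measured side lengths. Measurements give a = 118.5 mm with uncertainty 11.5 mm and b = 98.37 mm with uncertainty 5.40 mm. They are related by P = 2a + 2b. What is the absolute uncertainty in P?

25.4 mm

Absolute uncertainties add in quadrature for a linear combination:
  (2·δa)² = 529;  (2·δb)² = 117
δP = √(646) = 25.4 mm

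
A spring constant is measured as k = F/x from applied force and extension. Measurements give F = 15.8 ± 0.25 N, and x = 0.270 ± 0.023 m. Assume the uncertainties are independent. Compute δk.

5.07 N/m

Each factor contributes (exponent × relative error)² to (δk/k)²:
  (1·δF/F)² = (1×0.0158)² = 0.000250;  (-1·δx/x)² = (-1×0.0852)² = 0.00726
δk/k = √(0.00751) = 0.0866
k = 58.5 N/m, so δk = 0.0866 × 58.5 = 5.07 N/m.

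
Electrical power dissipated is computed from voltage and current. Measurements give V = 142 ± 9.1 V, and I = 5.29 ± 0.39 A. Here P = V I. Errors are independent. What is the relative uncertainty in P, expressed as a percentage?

P is a product of powers, so relative uncertainties combine in quadrature:
  (1·δV/V)² = (1×0.0641)² = 0.00411;  (1·δI/I)² = (1×0.0737)² = 0.00544
δP/P = √(0.00954) = 0.0977

9.77%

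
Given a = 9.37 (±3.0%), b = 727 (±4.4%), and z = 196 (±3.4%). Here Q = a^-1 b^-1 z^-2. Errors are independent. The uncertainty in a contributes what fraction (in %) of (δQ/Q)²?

(δQ/Q)² = (-1·δa/a)² + (-1·δb/b)² + (-2·δz/z)²
  a term: (-1×0.0300)² = 0.000900
  b term: (-1×0.0440)² = 0.00194
  z term: (-2×0.0340)² = 0.00462
Total = 0.00746. Share from a = 0.000900/0.00746 = 0.121.

12.1%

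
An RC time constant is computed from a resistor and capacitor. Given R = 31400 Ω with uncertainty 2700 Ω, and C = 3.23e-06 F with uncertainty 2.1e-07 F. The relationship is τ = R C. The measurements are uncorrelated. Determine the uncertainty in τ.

0.0109 s

For a monomial τ ∝ R, C, fractional errors add in quadrature:
  (1·δR/R)² = (1×0.0860)² = 0.00739;  (1·δC/C)² = (1×0.0650)² = 0.00423
δτ/τ = √(0.0116) = 0.108
τ = 0.101 s, so δτ = 0.108 × 0.101 = 0.0109 s.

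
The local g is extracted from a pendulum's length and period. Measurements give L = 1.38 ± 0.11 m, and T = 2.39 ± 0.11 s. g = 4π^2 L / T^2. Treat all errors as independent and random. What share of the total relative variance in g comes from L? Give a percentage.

(δg/g)² = (1·δL/L)² + (-2·δT/T)²
  L term: (1×0.0797)² = 0.00635
  T term: (-2×0.0460)² = 0.00847
Total = 0.0148. Share from L = 0.00635/0.0148 = 0.429.

42.9%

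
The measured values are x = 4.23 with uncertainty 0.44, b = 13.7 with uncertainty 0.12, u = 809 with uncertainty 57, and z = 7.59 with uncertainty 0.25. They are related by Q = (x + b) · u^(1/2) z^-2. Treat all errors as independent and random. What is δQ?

Let w = x + b = 17.9. δw = √(δx² + δb²) = √(0.194 + 0.0144) = 0.456, so δw/w = 0.0254.
Q is then a monomial in w, u, z:
δQ/Q = √((δw/w)² + (½·δu/u)² + (-2·δz/z)²) = √(0.000647 + 0.00124 + 0.00434) = 0.0789
Q = 8.85, so δQ = 0.0789 × 8.85 = 0.699.

0.699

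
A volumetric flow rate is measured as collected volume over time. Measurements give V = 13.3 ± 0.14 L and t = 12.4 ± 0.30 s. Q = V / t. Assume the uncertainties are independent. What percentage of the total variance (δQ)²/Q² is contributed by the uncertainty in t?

84.1%

(δQ/Q)² = (1·δV/V)² + (-1·δt/t)²
  V term: (1×0.0105)² = 0.000111
  t term: (-1×0.0242)² = 0.000585
Total = 0.000696. Share from t = 0.000585/0.000696 = 0.841.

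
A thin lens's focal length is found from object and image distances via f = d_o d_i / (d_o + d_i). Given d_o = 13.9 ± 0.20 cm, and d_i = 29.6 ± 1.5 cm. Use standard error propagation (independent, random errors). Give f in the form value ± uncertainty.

∂f/∂d_o = (d_i/(d_o+d_i))² = 0.463;  ∂f/∂d_i = (d_o/(d_o+d_i))² = 0.102
δf = √((∂f/∂d_o · δd_o)² + (∂f/∂d_i · δd_i)²) = √(0.00858 + 0.0235) = 0.179 cm
f = 9.46 cm.

9.46 ± 0.179 cm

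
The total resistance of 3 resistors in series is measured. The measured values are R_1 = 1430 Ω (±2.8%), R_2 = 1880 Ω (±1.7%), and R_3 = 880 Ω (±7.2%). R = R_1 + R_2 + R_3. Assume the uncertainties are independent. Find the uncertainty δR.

For a sum/difference, combine absolute errors in quadrature:
  (δR_1)² = 1600;  (δR_2)² = 1020;  (δR_3)² = 4010
δR = √(6640) = 81.5 Ω

81.5 Ω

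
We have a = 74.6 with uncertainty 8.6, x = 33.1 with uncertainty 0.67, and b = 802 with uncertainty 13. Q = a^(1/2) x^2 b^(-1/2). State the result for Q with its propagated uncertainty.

334 ± 23.7

Products/powers → add relative errors in quadrature, weighted by exponent:
  (½·δa/a)² = (0.5×0.115)² = 0.00332;  (2·δx/x)² = (2×0.0202)² = 0.00164;  (−½·δb/b)² = (-0.5×0.0162)² = 6.57e-05
δQ/Q = √(0.00503) = 0.0709
Q = 334, so δQ = 0.0709 × 334 = 23.7.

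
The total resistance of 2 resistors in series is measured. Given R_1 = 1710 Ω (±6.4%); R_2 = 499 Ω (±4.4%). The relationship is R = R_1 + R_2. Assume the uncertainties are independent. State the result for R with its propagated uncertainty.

2210 ± 112 Ω

For a sum/difference, combine absolute errors in quadrature:
  (δR_1)² = 12000;  (δR_2)² = 482
δR = √(12500) = 112 Ω
R = 2210 Ω.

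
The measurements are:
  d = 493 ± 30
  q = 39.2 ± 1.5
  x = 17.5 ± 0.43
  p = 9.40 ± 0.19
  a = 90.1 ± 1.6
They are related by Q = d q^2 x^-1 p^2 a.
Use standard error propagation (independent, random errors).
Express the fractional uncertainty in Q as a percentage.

For a monomial Q ∝ d, q^2, x^-1, p^2, a, fractional errors add in quadrature:
  (1·δd/d)² = (1×0.0609)² = 0.00370;  (2·δq/q)² = (2×0.0383)² = 0.00586;  (-1·δx/x)² = (-1×0.0246)² = 0.000604;  (2·δp/p)² = (2×0.0202)² = 0.00163;  (1·δa/a)² = (1×0.0178)² = 0.000315
δQ/Q = √(0.0121) = 0.110

11.0%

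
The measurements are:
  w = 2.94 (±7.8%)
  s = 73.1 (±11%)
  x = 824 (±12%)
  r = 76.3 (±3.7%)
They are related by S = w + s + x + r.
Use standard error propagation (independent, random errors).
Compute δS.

99.2

S is a linear combination, so absolute uncertainties add in quadrature:
  (δw)² = 0.0526;  (δs)² = 64.7;  (δx)² = 9780;  (δr)² = 7.97
δS = √(9850) = 99.2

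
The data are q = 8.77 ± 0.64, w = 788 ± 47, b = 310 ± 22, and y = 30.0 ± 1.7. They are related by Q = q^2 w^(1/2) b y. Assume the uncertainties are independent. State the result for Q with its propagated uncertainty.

For a monomial Q ∝ q^2, w^(1/2), b, y, fractional errors add in quadrature:
  (2·δq/q)² = (2×0.0730)² = 0.0213;  (½·δw/w)² = (0.5×0.0596)² = 0.000889;  (1·δb/b)² = (1×0.0710)² = 0.00504;  (1·δy/y)² = (1×0.0567)² = 0.00321
δQ/Q = √(0.0304) = 0.174
Q = 2.01e+07, so δQ = 0.174 × 2.01e+07 = 3.5e+06.

(2.01 ± 0.350) × 10^7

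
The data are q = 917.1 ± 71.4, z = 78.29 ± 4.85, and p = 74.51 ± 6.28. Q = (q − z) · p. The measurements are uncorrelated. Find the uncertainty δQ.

7500

Let u = q − z = 838.8. δu = √(δq² + δz²) = √(5100 + 23.5) = 71.6, so δu/u = 0.0853.
Q is then a monomial in u, p:
δQ/Q = √((δu/u)² + (1·δp/p)²) = √(0.00728 + 0.00710) = 0.120
Q = 62500, so δQ = 0.120 × 62500 = 7500.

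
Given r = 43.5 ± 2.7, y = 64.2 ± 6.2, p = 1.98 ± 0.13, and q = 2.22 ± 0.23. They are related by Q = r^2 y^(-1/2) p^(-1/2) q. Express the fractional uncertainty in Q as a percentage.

17.2%

Products/powers → add relative errors in quadrature, weighted by exponent:
  (2·δr/r)² = (2×0.0621)² = 0.0154;  (−½·δy/y)² = (-0.5×0.0966)² = 0.00233;  (−½·δp/p)² = (-0.5×0.0657)² = 0.00108;  (1·δq/q)² = (1×0.104)² = 0.0107
δQ/Q = √(0.0296) = 0.172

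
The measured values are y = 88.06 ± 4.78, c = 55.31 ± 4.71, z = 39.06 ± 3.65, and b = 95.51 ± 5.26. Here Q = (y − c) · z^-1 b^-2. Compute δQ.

Let u = y − c = 32.75. δu = √(δy² + δc²) = √(22.8 + 22.2) = 6.71, so δu/u = 0.205.
Q is then a monomial in u, z, b:
δQ/Q = √((δu/u)² + (-1·δz/z)² + (-2·δb/b)²) = √(0.0420 + 0.00873 + 0.0121) = 0.251
Q = 9.191e-05, so δQ = 0.251 × 9.191e-05 = 2.3e-05.

2.3e-05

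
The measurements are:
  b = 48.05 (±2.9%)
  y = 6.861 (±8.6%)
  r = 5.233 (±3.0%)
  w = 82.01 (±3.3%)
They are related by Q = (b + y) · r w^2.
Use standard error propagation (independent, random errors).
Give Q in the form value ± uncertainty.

Let u = b + y = 54.91. δu = √(δb² + δy²) = √(1.94 + 0.348) = 1.51, so δu/u = 0.0276.
Q is then a monomial in u, r, w:
δQ/Q = √((δu/u)² + (1·δr/r)² + (2·δw/w)²) = √(0.000759 + 0.000900 + 0.00436) = 0.0776
Q = 1.933e+06, so δQ = 0.0776 × 1.933e+06 = 1.5e+05.

(1.933 ± 0.150) × 10^6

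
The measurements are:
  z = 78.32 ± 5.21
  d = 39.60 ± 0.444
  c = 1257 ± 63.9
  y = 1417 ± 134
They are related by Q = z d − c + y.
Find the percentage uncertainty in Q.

7.87%

Let p = z·d = 3101. δp/p = √((1·δz/z)² + (1·δd/d)²) = √(0.00443 + 0.000126) = 0.0675, so δp = 209.
Q = p − c + y: δQ = √(δp² + δc² + δy²) = √(43800 + 4080 + 18000) = 257
Q = 3261, so δQ/Q = 257/3261 = 0.0787.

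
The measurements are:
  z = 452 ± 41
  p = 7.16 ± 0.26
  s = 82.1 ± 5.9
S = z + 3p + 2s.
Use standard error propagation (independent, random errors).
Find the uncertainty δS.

Absolute uncertainties add in quadrature for a linear combination:
  (δz)² = 1680;  (3·δp)² = 0.608;  (2·δs)² = 139
δS = √(1820) = 42.7

42.7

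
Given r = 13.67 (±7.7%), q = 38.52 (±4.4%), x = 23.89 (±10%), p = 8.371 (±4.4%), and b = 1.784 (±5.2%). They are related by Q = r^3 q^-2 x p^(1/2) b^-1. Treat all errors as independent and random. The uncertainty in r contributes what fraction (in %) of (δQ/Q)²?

(δQ/Q)² = (3·δr/r)² + (-2·δq/q)² + (1·δx/x)² + (½·δp/p)² + (-1·δb/b)²
  r term: (3×0.0770)² = 0.0534
  q term: (-2×0.0440)² = 0.00774
  x term: (1×0.100)² = 0.0100
  p term: (0.5×0.0440)² = 0.000484
  b term: (-1×0.0520)² = 0.00270
Total = 0.0743. Share from r = 0.0534/0.0743 = 0.718.

71.8%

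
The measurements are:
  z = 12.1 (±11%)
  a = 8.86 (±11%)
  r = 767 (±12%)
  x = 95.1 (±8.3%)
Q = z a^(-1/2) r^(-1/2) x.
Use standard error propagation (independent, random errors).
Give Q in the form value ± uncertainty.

14.0 ± 2.23

Products/powers → add relative errors in quadrature, weighted by exponent:
  (1·δz/z)² = (1×0.110)² = 0.0121;  (−½·δa/a)² = (-0.5×0.110)² = 0.00302;  (−½·δr/r)² = (-0.5×0.120)² = 0.00360;  (1·δx/x)² = (1×0.0830)² = 0.00689
δQ/Q = √(0.0256) = 0.160
Q = 14.0, so δQ = 0.160 × 14.0 = 2.23.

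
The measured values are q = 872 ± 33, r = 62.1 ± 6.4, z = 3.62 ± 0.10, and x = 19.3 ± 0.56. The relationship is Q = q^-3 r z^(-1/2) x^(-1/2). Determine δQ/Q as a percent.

Q is a product of powers, so relative uncertainties combine in quadrature:
  (-3·δq/q)² = (-3×0.0378)² = 0.0129;  (1·δr/r)² = (1×0.103)² = 0.0106;  (−½·δz/z)² = (-0.5×0.0276)² = 0.000191;  (−½·δx/x)² = (-0.5×0.0290)² = 0.000210
δQ/Q = √(0.0239) = 0.155

15.5%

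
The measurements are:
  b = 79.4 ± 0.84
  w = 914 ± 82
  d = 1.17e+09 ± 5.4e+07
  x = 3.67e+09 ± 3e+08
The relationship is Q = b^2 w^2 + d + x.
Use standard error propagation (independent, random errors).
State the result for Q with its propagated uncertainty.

(1.01 ± 0.0999) × 10^10

Let p = b^2·w^2 = 5.27e+09. δp/p = √((2·δb/b)² + (2·δw/w)²) = √(0.000448 + 0.0322) = 0.181, so δp = 9.52e+08.
Q = p + d + x: δQ = √(δp² + δd² + δx²) = √(9.05e+17 + 2.92e+15 + 9e+16) = 9.99e+08
Q = 1.01e+10.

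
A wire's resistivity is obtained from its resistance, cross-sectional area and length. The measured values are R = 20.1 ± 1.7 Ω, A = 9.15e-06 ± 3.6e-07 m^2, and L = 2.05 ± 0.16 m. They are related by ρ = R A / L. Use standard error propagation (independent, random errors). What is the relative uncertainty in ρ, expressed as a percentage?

12.2%

Since ρ is a product/quotient, work with relative uncertainties:
  (1·δR/R)² = (1×0.0846)² = 0.00715;  (1·δA/A)² = (1×0.0393)² = 0.00155;  (-1·δL/L)² = (-1×0.0780)² = 0.00609
δρ/ρ = √(0.0148) = 0.122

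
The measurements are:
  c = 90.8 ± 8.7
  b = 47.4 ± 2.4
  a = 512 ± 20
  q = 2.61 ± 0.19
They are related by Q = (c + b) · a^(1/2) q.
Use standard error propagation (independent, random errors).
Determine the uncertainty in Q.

814

Let u = c + b = 138. δu = √(δc² + δb²) = √(75.7 + 5.76) = 9.02, so δu/u = 0.0653.
Q is then a monomial in u, a, q:
δQ/Q = √((δu/u)² + (½·δa/a)² + (1·δq/q)²) = √(0.00426 + 0.000381 + 0.00530) = 0.0997
Q = 8160, so δQ = 0.0997 × 8160 = 814.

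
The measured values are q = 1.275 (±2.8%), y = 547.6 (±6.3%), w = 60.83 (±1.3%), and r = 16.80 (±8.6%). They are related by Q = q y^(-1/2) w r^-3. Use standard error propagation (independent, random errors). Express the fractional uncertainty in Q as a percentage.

26.2%

Q is a product of powers, so relative uncertainties combine in quadrature:
  (1·δq/q)² = (1×0.0280)² = 0.000784;  (−½·δy/y)² = (-0.5×0.0630)² = 0.000992;  (1·δw/w)² = (1×0.0130)² = 0.000169;  (-3·δr/r)² = (-3×0.0860)² = 0.0666
δQ/Q = √(0.0685) = 0.262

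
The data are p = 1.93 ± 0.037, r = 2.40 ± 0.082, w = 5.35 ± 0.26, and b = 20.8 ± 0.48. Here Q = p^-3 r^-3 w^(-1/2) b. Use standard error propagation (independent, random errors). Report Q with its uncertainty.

Q is a product of powers, so relative uncertainties combine in quadrature:
  (-3·δp/p)² = (-3×0.0192)² = 0.00331;  (-3·δr/r)² = (-3×0.0342)² = 0.0105;  (−½·δw/w)² = (-0.5×0.0486)² = 0.000590;  (1·δb/b)² = (1×0.0231)² = 0.000533
δQ/Q = √(0.0149) = 0.122
Q = 0.0905, so δQ = 0.122 × 0.0905 = 0.0111.

0.0905 ± 0.0111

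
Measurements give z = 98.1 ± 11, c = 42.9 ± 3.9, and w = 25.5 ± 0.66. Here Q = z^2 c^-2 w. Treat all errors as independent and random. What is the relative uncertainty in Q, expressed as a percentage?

29.0%

For a monomial Q ∝ z^2, c^-2, w, fractional errors add in quadrature:
  (2·δz/z)² = (2×0.112)² = 0.0503;  (-2·δc/c)² = (-2×0.0909)² = 0.0331;  (1·δw/w)² = (1×0.0259)² = 0.000670
δQ/Q = √(0.0840) = 0.290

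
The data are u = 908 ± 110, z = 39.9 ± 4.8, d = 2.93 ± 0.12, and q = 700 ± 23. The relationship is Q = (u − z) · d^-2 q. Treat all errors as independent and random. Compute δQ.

10900

Let w = u − z = 868. δw = √(δu² + δz²) = √(12100 + 23.0) = 110, so δw/w = 0.127.
Q is then a monomial in w, d, q:
δQ/Q = √((δw/w)² + (-2·δd/d)² + (1·δq/q)²) = √(0.0161 + 0.00671 + 0.00108) = 0.155
Q = 70800, so δQ = 0.155 × 70800 = 10900.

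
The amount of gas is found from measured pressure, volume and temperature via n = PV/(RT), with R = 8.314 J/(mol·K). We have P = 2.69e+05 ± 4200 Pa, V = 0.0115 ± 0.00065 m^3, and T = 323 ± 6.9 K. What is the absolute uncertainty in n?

Each factor contributes (exponent × relative error)² to (δn/n)²:
  (1·δP/P)² = (1×0.0156)² = 0.000244;  (1·δV/V)² = (1×0.0565)² = 0.00319;  (-1·δT/T)² = (-1×0.0214)² = 0.000456
δn/n = √(0.00389) = 0.0624
n = 1.15 mol, so δn = 0.0624 × 1.15 = 0.0719 mol.

0.0719 mol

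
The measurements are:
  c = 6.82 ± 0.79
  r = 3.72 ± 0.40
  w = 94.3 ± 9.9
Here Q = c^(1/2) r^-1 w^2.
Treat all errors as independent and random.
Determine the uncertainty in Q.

1520

Each factor contributes (exponent × relative error)² to (δQ/Q)²:
  (½·δc/c)² = (0.5×0.116)² = 0.00335;  (-1·δr/r)² = (-1×0.108)² = 0.0116;  (2·δw/w)² = (2×0.105)² = 0.0441
δQ/Q = √(0.0590) = 0.243
Q = 6240, so δQ = 0.243 × 6240 = 1520.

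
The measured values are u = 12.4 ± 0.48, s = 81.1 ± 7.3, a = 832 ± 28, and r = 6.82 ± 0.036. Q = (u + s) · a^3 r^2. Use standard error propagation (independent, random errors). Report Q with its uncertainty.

Let w = u + s = 93.5. δw = √(δu² + δs²) = √(0.230 + 53.3) = 7.32, so δw/w = 0.0782.
Q is then a monomial in w, a, r:
δQ/Q = √((δw/w)² + (3·δa/a)² + (2·δr/r)²) = √(0.00612 + 0.0102 + 0.000111) = 0.128
Q = 2.5e+12, so δQ = 0.128 × 2.5e+12 = 3.21e+11.

(2.50 ± 0.321) × 10^12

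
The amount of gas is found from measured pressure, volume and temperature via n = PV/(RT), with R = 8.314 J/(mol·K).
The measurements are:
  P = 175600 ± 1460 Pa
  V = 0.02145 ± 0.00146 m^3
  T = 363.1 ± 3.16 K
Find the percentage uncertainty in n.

n is a product of powers, so relative uncertainties combine in quadrature:
  (1·δP/P)² = (1×0.00831)² = 6.91e-05;  (1·δV/V)² = (1×0.0681)² = 0.00463;  (-1·δT/T)² = (-1×0.00870)² = 7.57e-05
δn/n = √(0.00478) = 0.0691

6.91%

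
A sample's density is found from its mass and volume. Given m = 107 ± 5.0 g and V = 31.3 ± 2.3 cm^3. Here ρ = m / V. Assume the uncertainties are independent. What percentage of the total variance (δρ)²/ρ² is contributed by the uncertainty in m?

(δρ/ρ)² = (1·δm/m)² + (-1·δV/V)²
  m term: (1×0.0467)² = 0.00218
  V term: (-1×0.0735)² = 0.00540
Total = 0.00758. Share from m = 0.00218/0.00758 = 0.288.

28.8%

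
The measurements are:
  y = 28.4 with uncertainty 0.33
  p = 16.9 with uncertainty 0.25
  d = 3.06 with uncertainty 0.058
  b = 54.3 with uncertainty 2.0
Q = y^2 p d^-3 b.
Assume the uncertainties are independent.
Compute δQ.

1890

Since Q is a product/quotient, work with relative uncertainties:
  (2·δy/y)² = (2×0.0116)² = 0.000540;  (1·δp/p)² = (1×0.0148)² = 0.000219;  (-3·δd/d)² = (-3×0.0190)² = 0.00323;  (1·δb/b)² = (1×0.0368)² = 0.00136
δQ/Q = √(0.00535) = 0.0731
Q = 25800, so δQ = 0.0731 × 25800 = 1890.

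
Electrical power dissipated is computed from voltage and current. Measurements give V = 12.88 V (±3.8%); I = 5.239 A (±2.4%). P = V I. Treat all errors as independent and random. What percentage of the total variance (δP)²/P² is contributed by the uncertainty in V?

(δP/P)² = (1·δV/V)² + (1·δI/I)²
  V term: (1×0.0380)² = 0.00144
  I term: (1×0.0240)² = 0.000576
Total = 0.00202. Share from V = 0.00144/0.00202 = 0.715.

71.5%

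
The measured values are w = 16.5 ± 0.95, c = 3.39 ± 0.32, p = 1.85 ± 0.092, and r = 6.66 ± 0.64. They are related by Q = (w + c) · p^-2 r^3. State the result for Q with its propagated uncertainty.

1720 ± 531

Let u = w + c = 19.9. δu = √(δw² + δc²) = √(0.902 + 0.102) = 1.00, so δu/u = 0.0504.
Q is then a monomial in u, p, r:
δQ/Q = √((δu/u)² + (-2·δp/p)² + (3·δr/r)²) = √(0.00254 + 0.00989 + 0.0831) = 0.309
Q = 1720, so δQ = 0.309 × 1720 = 531.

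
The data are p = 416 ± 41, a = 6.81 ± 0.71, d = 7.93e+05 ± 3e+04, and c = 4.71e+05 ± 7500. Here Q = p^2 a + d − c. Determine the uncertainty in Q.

Let w = p^2·a = 1.18e+06. δw/w = √((2·δp/p)² + (1·δa/a)²) = √(0.0389 + 0.0109) = 0.223, so δw = 2.63e+05.
Q = w + d − c: δQ = √(δw² + δd² + δc²) = √(6.91e+10 + 9e+08 + 5.62e+07) = 2.65e+05

2.65e+05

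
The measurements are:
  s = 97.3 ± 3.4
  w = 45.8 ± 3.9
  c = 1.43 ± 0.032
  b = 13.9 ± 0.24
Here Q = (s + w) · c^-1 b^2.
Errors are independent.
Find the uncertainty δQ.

1060

Let u = s + w = 143. δu = √(δs² + δw²) = √(11.6 + 15.2) = 5.17, so δu/u = 0.0362.
Q is then a monomial in u, c, b:
δQ/Q = √((δu/u)² + (-1·δc/c)² + (2·δb/b)²) = √(0.00131 + 0.000501 + 0.00119) = 0.0548
Q = 19300, so δQ = 0.0548 × 19300 = 1060.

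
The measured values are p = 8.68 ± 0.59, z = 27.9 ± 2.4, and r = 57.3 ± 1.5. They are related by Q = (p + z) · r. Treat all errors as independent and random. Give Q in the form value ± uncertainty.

2100 ± 152

Let u = p + z = 36.6. δu = √(δp² + δz²) = √(0.348 + 5.76) = 2.47, so δu/u = 0.0676.
Q is then a monomial in u, r:
δQ/Q = √((δu/u)² + (1·δr/r)²) = √(0.00456 + 0.000685) = 0.0725
Q = 2100, so δQ = 0.0725 × 2100 = 152.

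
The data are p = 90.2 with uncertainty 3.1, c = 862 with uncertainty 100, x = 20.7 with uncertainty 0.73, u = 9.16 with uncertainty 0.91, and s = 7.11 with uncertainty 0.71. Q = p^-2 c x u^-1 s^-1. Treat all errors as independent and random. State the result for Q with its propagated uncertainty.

Q is a product of powers, so relative uncertainties combine in quadrature:
  (-2·δp/p)² = (-2×0.0344)² = 0.00472;  (1·δc/c)² = (1×0.116)² = 0.0135;  (1·δx/x)² = (1×0.0353)² = 0.00124;  (-1·δu/u)² = (-1×0.0993)² = 0.00987;  (-1·δs/s)² = (-1×0.0999)² = 0.00997
δQ/Q = √(0.0393) = 0.198
Q = 0.0337, so δQ = 0.198 × 0.0337 = 0.00667.

0.0337 ± 0.00667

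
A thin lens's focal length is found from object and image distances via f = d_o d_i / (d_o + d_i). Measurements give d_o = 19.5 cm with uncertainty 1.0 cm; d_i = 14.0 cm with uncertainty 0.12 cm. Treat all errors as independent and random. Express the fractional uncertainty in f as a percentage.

∂f/∂d_o = (d_i/(d_o+d_i))² = 0.175;  ∂f/∂d_i = (d_o/(d_o+d_i))² = 0.339
δf = √((∂f/∂d_o · δd_o)² + (∂f/∂d_i · δd_i)²) = √(0.0305 + 0.00165) = 0.179 cm
f = 8.15 cm, so δf/f = 0.179/8.15 = 0.0220.

2.20%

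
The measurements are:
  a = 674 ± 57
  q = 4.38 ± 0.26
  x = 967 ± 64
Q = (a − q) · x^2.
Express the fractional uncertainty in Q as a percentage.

Let u = a − q = 670. δu = √(δa² + δq²) = √(3250 + 0.0676) = 57.0, so δu/u = 0.0851.
Q is then a monomial in u, x:
δQ/Q = √((δu/u)² + (2·δx/x)²) = √(0.00725 + 0.0175) = 0.157

15.7%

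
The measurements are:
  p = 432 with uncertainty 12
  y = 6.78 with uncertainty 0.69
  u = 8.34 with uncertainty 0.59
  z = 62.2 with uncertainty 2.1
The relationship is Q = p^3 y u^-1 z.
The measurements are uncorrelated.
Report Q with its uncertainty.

Q is a product of powers, so relative uncertainties combine in quadrature:
  (3·δp/p)² = (3×0.0278)² = 0.00694;  (1·δy/y)² = (1×0.102)² = 0.0104;  (-1·δu/u)² = (-1×0.0707)² = 0.00500;  (1·δz/z)² = (1×0.0338)² = 0.00114
δQ/Q = √(0.0234) = 0.153
Q = 4.08e+09, so δQ = 0.153 × 4.08e+09 = 6.24e+08.

(4.08 ± 0.624) × 10^9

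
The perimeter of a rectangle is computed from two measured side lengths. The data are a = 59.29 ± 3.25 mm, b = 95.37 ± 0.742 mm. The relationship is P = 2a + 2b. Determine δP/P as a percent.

Absolute uncertainties add in quadrature for a linear combination:
  (2·δa)² = 42.2;  (2·δb)² = 2.20
δP = √(44.5) = 6.67 mm
P = 309.3 mm, so δP/P = 6.67/309.3 = 0.0216.

2.16%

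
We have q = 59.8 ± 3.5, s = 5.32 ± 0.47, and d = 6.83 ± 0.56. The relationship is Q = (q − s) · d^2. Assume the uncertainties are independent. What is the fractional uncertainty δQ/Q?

Let u = q − s = 54.5. δu = √(δq² + δs²) = √(12.2 + 0.221) = 3.53, so δu/u = 0.0648.
Q is then a monomial in u, d:
δQ/Q = √((δu/u)² + (2·δd/d)²) = √(0.00420 + 0.0269) = 0.176

0.176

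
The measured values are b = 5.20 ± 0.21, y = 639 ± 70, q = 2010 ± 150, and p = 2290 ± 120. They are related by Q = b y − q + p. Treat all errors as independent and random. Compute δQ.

433

Let w = b·y = 3320. δw/w = √((1·δb/b)² + (1·δy/y)²) = √(0.00163 + 0.0120) = 0.117, so δw = 388.
Q = w − q + p: δQ = √(δw² + δq² + δp²) = √(1.51e+05 + 22500 + 14400) = 433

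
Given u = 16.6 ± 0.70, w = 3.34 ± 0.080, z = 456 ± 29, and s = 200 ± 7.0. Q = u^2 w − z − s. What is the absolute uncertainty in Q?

Let p = u^2·w = 920. δp/p = √((2·δu/u)² + (1·δw/w)²) = √(0.00711 + 0.000574) = 0.0877, so δp = 80.7.
Q = p − z − s: δQ = √(δp² + δz² + δs²) = √(6510 + 841 + 49.0) = 86.0

86.0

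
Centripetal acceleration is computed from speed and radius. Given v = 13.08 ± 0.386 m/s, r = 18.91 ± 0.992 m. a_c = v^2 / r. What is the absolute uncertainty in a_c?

0.714 m/s^2

Since a_c is a product/quotient, work with relative uncertainties:
  (2·δv/v)² = (2×0.0295)² = 0.00348;  (-1·δr/r)² = (-1×0.0525)² = 0.00275
δa_c/a_c = √(0.00624) = 0.0790
a_c = 9.047 m/s^2, so δa_c = 0.0790 × 9.047 = 0.714 m/s^2.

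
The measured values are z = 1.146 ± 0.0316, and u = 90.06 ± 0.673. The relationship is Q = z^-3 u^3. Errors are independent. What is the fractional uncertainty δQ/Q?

Since Q is a product/quotient, work with relative uncertainties:
  (-3·δz/z)² = (-3×0.0276)² = 0.00684;  (3·δu/u)² = (3×0.00747)² = 0.000503
δQ/Q = √(0.00735) = 0.0857

0.0857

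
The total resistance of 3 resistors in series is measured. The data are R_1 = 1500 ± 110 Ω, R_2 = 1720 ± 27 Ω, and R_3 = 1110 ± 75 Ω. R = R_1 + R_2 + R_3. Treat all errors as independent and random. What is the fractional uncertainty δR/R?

0.0314

Absolute uncertainties add in quadrature for a linear combination:
  (δR_1)² = 12100;  (δR_2)² = 729;  (δR_3)² = 5620
δR = √(18500) = 136 Ω
R = 4330 Ω, so δR/R = 136/4330 = 0.0314.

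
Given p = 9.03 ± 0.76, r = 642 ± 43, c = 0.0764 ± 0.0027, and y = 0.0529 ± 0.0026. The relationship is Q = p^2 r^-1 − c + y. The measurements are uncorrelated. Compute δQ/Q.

0.225

Let w = p^2·r^-1 = 0.127. δw/w = √((2·δp/p)² + (-1·δr/r)²) = √(0.0283 + 0.00449) = 0.181, so δw = 0.0230.
Q = w − c + y: δQ = √(δw² + δc² + δy²) = √(0.000529 + 7.29e-06 + 6.76e-06) = 0.0233
Q = 0.104, so δQ/Q = 0.0233/0.104 = 0.225.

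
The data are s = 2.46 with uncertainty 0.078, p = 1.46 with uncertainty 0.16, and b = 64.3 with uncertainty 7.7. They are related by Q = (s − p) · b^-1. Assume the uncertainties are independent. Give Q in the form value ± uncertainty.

Let u = s − p = 1.00. δu = √(δs² + δp²) = √(0.00608 + 0.0256) = 0.178, so δu/u = 0.178.
Q is then a monomial in u, b:
δQ/Q = √((δu/u)² + (-1·δb/b)²) = √(0.0317 + 0.0143) = 0.215
Q = 0.0156, so δQ = 0.215 × 0.0156 = 0.00334.

0.0156 ± 0.00334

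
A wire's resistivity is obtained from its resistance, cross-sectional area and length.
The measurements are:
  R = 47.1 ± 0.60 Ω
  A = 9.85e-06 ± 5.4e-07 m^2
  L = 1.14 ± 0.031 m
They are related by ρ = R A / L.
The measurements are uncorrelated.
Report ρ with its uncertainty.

(4.07 ± 0.254) × 10^-4 Ω·m

Since ρ is a product/quotient, work with relative uncertainties:
  (1·δR/R)² = (1×0.0127)² = 0.000162;  (1·δA/A)² = (1×0.0548)² = 0.00301;  (-1·δL/L)² = (-1×0.0272)² = 0.000739
δρ/ρ = √(0.00391) = 0.0625
ρ = 0.000407 Ω·m, so δρ = 0.0625 × 0.000407 = 2.54e-05 Ω·m.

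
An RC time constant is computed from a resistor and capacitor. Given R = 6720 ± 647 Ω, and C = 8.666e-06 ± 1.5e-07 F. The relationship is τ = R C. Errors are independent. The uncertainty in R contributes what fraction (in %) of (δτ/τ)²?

(δτ/τ)² = (1·δR/R)² + (1·δC/C)²
  R term: (1×0.0963)² = 0.00927
  C term: (1×0.0173)² = 0.000300
Total = 0.00957. Share from R = 0.00927/0.00957 = 0.969.

96.9%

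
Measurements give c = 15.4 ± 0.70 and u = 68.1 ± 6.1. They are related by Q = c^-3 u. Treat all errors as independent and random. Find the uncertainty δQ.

0.00304

Q is a product of powers, so relative uncertainties combine in quadrature:
  (-3·δc/c)² = (-3×0.0455)² = 0.0186;  (1·δu/u)² = (1×0.0896)² = 0.00802
δQ/Q = √(0.0266) = 0.163
Q = 0.0186, so δQ = 0.163 × 0.0186 = 0.00304.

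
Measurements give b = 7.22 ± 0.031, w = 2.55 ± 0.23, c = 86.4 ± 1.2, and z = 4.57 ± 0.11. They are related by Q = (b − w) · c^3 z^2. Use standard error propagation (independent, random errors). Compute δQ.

5.08e+06

Let u = b − w = 4.67. δu = √(δb² + δw²) = √(0.000961 + 0.0529) = 0.232, so δu/u = 0.0497.
Q is then a monomial in u, c, z:
δQ/Q = √((δu/u)² + (3·δc/c)² + (2·δz/z)²) = √(0.00247 + 0.00174 + 0.00232) = 0.0808
Q = 6.29e+07, so δQ = 0.0808 × 6.29e+07 = 5.08e+06.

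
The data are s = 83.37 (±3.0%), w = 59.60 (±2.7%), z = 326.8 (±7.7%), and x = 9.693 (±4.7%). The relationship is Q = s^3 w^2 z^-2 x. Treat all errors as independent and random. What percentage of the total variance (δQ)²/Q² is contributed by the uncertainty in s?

(δQ/Q)² = (3·δs/s)² + (2·δw/w)² + (-2·δz/z)² + (1·δx/x)²
  s term: (3×0.0300)² = 0.00810
  w term: (2×0.0270)² = 0.00292
  z term: (-2×0.0770)² = 0.0237
  x term: (1×0.0470)² = 0.00221
Total = 0.0369. Share from s = 0.00810/0.0369 = 0.219.

21.9%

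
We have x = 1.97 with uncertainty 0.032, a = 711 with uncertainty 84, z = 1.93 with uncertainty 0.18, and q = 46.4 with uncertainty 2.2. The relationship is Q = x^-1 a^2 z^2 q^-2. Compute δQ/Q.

Q is a product of powers, so relative uncertainties combine in quadrature:
  (-1·δx/x)² = (-1×0.0162)² = 0.000264;  (2·δa/a)² = (2×0.118)² = 0.0558;  (2·δz/z)² = (2×0.0933)² = 0.0348;  (-2·δq/q)² = (-2×0.0474)² = 0.00899
δQ/Q = √(0.0999) = 0.316

0.316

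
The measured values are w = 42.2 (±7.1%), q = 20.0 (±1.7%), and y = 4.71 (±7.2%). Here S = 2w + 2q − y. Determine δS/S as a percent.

5.05%

Each term contributes (cᵢ δxᵢ)² to (δS)²:
  (2·δw)² = 35.9;  (2·δq)² = 0.462;  (δy)² = 0.115
δS = √(36.5) = 6.04
S = 120, so δS/S = 6.04/120 = 0.0505.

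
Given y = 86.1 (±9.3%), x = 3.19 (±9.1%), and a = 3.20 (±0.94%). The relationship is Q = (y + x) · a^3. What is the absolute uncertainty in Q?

Let u = y + x = 89.3. δu = √(δy² + δx²) = √(64.1 + 0.0843) = 8.01, so δu/u = 0.0897.
Q is then a monomial in u, a:
δQ/Q = √((δu/u)² + (3·δa/a)²) = √(0.00805 + 0.000795) = 0.0941
Q = 2930, so δQ = 0.0941 × 2930 = 275.

275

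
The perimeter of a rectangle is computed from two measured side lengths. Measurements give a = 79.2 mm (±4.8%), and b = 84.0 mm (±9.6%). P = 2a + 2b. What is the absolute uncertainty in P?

Each term contributes (cᵢ δxᵢ)² to (δP)²:
  (2·δa)² = 57.8;  (2·δb)² = 260
δP = √(318) = 17.8 mm

17.8 mm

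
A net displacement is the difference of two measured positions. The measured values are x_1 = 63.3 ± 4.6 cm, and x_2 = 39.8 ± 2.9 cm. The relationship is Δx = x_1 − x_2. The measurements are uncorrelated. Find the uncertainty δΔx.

5.44 cm

Δx is a linear combination, so absolute uncertainties add in quadrature:
  (δx_1)² = 21.2;  (δx_2)² = 8.41
δΔx = √(29.6) = 5.44 cm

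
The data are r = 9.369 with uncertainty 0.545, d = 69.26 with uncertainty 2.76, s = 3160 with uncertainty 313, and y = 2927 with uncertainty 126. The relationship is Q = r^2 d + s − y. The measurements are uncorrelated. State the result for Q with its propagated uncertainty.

Let p = r^2·d = 6080. δp/p = √((2·δr/r)² + (1·δd/d)²) = √(0.0135 + 0.00159) = 0.123, so δp = 748.
Q = p + s − y: δQ = √(δp² + δs² + δy²) = √(5.59e+05 + 98000 + 15900) = 820
Q = 6313.

6313 ± 820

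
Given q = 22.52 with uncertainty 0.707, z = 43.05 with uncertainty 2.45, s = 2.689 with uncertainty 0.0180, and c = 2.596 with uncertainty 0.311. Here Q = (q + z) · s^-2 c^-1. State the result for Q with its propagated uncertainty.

3.493 ± 0.442

Let u = q + z = 65.57. δu = √(δq² + δz²) = √(0.500 + 6.00) = 2.55, so δu/u = 0.0389.
Q is then a monomial in u, s, c:
δQ/Q = √((δu/u)² + (-2·δs/s)² + (-1·δc/c)²) = √(0.00151 + 0.000179 + 0.0144) = 0.127
Q = 3.493, so δQ = 0.127 × 3.493 = 0.442.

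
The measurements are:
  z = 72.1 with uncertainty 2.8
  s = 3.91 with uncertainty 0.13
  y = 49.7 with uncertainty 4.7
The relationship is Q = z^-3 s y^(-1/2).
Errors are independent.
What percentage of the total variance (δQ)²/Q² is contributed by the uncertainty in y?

13.2%

(δQ/Q)² = (-3·δz/z)² + (1·δs/s)² + (−½·δy/y)²
  z term: (-3×0.0388)² = 0.0136
  s term: (1×0.0332)² = 0.00111
  y term: (-0.5×0.0946)² = 0.00224
Total = 0.0169. Share from y = 0.00224/0.0169 = 0.132.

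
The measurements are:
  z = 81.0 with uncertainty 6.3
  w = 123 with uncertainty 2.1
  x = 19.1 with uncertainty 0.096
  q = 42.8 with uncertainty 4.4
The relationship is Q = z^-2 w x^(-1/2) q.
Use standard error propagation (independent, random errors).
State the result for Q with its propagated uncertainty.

0.184 ± 0.0344

For a monomial Q ∝ z^-2, w, x^(-1/2), q, fractional errors add in quadrature:
  (-2·δz/z)² = (-2×0.0778)² = 0.0242;  (1·δw/w)² = (1×0.0171)² = 0.000291;  (−½·δx/x)² = (-0.5×0.00503)² = 6.32e-06;  (1·δq/q)² = (1×0.103)² = 0.0106
δQ/Q = √(0.0351) = 0.187
Q = 0.184, so δQ = 0.187 × 0.184 = 0.0344.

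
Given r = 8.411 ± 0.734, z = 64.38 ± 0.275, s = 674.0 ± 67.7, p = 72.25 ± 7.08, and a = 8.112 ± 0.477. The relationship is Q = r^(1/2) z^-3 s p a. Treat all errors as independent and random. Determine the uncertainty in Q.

Since Q is a product/quotient, work with relative uncertainties:
  (½·δr/r)² = (0.5×0.0873)² = 0.00190;  (-3·δz/z)² = (-3×0.00427)² = 0.000164;  (1·δs/s)² = (1×0.100)² = 0.0101;  (1·δp/p)² = (1×0.0980)² = 0.00960;  (1·δa/a)² = (1×0.0588)² = 0.00346
δQ/Q = √(0.0252) = 0.159
Q = 4.293, so δQ = 0.159 × 4.293 = 0.682.

0.682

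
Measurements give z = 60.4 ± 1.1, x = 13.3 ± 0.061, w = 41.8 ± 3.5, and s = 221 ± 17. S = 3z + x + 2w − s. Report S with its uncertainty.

Sums and differences: (δS)² = Σ (cᵢ δxᵢ)².
  (3·δz)² = 10.9;  (δx)² = 0.00372;  (2·δw)² = 49.0;  (δs)² = 289
δS = √(349) = 18.7
S = 57.1.

57.1 ± 18.7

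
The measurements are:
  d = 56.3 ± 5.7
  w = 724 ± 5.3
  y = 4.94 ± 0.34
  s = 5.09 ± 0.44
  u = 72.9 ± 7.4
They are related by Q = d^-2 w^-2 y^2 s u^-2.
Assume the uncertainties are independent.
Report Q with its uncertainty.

Q is a product of powers, so relative uncertainties combine in quadrature:
  (-2·δd/d)² = (-2×0.101)² = 0.0410;  (-2·δw/w)² = (-2×0.00732)² = 0.000214;  (2·δy/y)² = (2×0.0688)² = 0.0189;  (1·δs/s)² = (1×0.0864)² = 0.00747;  (-2·δu/u)² = (-2×0.102)² = 0.0412
δQ/Q = √(0.109) = 0.330
Q = 1.41e-11, so δQ = 0.330 × 1.41e-11 = 4.64e-12.

(1.41 ± 0.464) × 10^-11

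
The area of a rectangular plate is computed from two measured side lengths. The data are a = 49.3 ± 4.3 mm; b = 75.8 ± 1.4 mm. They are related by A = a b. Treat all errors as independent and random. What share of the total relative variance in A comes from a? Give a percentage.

95.7%

(δA/A)² = (1·δa/a)² + (1·δb/b)²
  a term: (1×0.0872)² = 0.00761
  b term: (1×0.0185)² = 0.000341
Total = 0.00795. Share from a = 0.00761/0.00795 = 0.957.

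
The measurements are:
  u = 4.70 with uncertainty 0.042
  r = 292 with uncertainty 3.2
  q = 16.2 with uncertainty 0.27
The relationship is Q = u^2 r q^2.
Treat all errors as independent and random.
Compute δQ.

Each factor contributes (exponent × relative error)² to (δQ/Q)²:
  (2·δu/u)² = (2×0.00894)² = 0.000319;  (1·δr/r)² = (1×0.0110)² = 0.000120;  (2·δq/q)² = (2×0.0167)² = 0.00111
δQ/Q = √(0.00155) = 0.0394
Q = 1.69e+06, so δQ = 0.0394 × 1.69e+06 = 66700.

66700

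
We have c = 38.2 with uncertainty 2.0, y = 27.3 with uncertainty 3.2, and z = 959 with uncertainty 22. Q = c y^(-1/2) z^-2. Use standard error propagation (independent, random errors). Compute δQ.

Relative error in a monomial: (δQ/Q)² = Σ (nᵢ · δxᵢ/xᵢ)².
  (1·δc/c)² = (1×0.0524)² = 0.00274;  (−½·δy/y)² = (-0.5×0.117)² = 0.00343;  (-2·δz/z)² = (-2×0.0229)² = 0.00211
δQ/Q = √(0.00828) = 0.0910
Q = 7.95e-06, so δQ = 0.0910 × 7.95e-06 = 7.23e-07.

7.23e-07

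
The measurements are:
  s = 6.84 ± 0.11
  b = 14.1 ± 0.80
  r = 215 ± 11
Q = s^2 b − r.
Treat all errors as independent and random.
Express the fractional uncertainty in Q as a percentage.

Let p = s^2·b = 660. δp/p = √((2·δs/s)² + (1·δb/b)²) = √(0.00103 + 0.00322) = 0.0652, so δp = 43.0.
Q = p − r: δQ = √(δp² + δr²) = √(1850 + 121) = 44.4
Q = 445, so δQ/Q = 44.4/445 = 0.0999.

9.99%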